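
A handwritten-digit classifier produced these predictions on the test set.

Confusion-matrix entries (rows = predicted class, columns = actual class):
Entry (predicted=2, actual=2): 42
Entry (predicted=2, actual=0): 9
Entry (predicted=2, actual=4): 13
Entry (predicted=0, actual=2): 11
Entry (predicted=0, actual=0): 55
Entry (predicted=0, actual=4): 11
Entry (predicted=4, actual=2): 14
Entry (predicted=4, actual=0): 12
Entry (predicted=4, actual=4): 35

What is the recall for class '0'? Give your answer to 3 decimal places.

0.724

Take TP from the diagonal, FP from the rest of the '0' prediction marginal, FN from the rest of the '0' actual marginal.
recall = TP/(TP+FN).
0: TP=55, FN=9+12=21 → 55/76 = 0.7237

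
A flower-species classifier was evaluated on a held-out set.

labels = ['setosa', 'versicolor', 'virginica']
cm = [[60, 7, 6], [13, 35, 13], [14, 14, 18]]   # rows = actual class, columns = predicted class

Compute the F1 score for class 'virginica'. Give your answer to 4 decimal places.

0.4337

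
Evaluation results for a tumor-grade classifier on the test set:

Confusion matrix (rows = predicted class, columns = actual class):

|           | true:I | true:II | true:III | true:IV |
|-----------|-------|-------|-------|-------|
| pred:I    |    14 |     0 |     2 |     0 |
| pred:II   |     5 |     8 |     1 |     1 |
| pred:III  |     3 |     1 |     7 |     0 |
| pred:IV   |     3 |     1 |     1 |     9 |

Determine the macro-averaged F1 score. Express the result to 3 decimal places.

0.677

Per-class F1 score (2·TP/(2·TP+FP+FN)):
  I: TP=14, FP=0+2+0=2, FN=5+3+3=11 → 28/41 = 0.6829
  II: TP=8, FP=5+1+1=7, FN=0+1+1=2 → 16/25 = 0.6400
  III: TP=7, FP=3+1+0=4, FN=2+1+1=4 → 14/22 = 0.6364
  IV: TP=9, FP=3+1+1=5, FN=0+1+0=1 → 18/24 = 0.7500
Macro-F1 score = mean = (0.6829 + 0.6400 + 0.6364 + 0.7500) / 4 = 0.677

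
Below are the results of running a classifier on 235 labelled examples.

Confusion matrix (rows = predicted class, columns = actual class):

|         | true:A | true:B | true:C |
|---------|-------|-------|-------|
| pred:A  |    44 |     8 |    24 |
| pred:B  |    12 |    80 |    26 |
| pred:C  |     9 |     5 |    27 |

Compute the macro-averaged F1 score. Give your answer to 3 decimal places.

Per-class F1 score (2·TP/(2·TP+FP+FN)):
  A: TP=44, FP=8+24=32, FN=12+9=21 → 88/141 = 0.6241
  B: TP=80, FP=12+26=38, FN=8+5=13 → 160/211 = 0.7583
  C: TP=27, FP=9+5=14, FN=24+26=50 → 54/118 = 0.4576
Macro-F1 score = mean = (0.6241 + 0.7583 + 0.4576) / 3 = 0.613

0.613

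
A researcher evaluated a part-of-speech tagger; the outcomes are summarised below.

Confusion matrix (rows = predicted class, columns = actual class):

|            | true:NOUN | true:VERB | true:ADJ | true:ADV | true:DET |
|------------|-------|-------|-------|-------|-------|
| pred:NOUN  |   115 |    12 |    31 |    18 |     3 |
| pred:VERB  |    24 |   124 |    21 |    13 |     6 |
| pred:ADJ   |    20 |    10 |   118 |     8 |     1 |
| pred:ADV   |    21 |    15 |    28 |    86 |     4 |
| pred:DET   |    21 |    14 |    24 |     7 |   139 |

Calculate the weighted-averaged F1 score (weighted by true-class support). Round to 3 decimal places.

0.654

Per-class F1 score (2·TP/(2·TP+FP+FN)):
  NOUN: TP=115, FP=12+31+18+3=64, FN=24+20+21+21=86 → 230/380 = 0.6053
  VERB: TP=124, FP=24+21+13+6=64, FN=12+10+15+14=51 → 248/363 = 0.6832
  ADJ: TP=118, FP=20+10+8+1=39, FN=31+21+28+24=104 → 236/379 = 0.6227
  ADV: TP=86, FP=21+15+28+4=68, FN=18+13+8+7=46 → 172/286 = 0.6014
  DET: TP=139, FP=21+14+24+7=66, FN=3+6+1+4=14 → 278/358 = 0.7765
Weighted-F1 score = Σ (supportᵢ/N)·F1 scoreᵢ with N=883: (201/883)·0.6053 + (175/883)·0.6832 + (222/883)·0.6227 + (132/883)·0.6014 + (153/883)·0.7765 = 0.654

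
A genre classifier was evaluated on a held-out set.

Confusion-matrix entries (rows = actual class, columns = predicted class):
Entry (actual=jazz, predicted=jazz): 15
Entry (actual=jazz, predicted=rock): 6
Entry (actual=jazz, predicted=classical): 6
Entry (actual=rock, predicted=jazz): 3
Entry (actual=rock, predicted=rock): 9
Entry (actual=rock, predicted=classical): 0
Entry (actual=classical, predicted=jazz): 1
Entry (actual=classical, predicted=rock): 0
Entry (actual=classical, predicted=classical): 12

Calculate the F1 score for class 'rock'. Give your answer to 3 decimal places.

0.667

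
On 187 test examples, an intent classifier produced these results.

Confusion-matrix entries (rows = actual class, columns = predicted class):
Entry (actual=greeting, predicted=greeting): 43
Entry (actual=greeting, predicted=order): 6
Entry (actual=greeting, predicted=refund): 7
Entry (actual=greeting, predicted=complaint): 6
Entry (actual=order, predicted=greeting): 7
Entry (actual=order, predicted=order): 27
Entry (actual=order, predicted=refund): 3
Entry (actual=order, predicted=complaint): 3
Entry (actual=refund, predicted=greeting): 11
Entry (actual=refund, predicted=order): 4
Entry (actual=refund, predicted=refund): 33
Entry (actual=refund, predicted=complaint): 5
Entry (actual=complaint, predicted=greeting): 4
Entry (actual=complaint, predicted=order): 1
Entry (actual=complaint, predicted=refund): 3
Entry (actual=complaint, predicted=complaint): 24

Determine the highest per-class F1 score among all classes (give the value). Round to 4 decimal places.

Per-class F1 score (2·TP/(2·TP+FP+FN)):
  greeting: TP=43, FP=7+11+4=22, FN=6+7+6=19 → 86/127 = 0.67717
  order: TP=27, FP=6+4+1=11, FN=7+3+3=13 → 54/78 = 0.69231
  refund: TP=33, FP=7+3+3=13, FN=11+4+5=20 → 66/99 = 0.66667
  complaint: TP=24, FP=6+3+5=14, FN=4+1+3=8 → 48/70 = 0.68571
Highest is class 'order' with F1 score = 0.6923.

0.6923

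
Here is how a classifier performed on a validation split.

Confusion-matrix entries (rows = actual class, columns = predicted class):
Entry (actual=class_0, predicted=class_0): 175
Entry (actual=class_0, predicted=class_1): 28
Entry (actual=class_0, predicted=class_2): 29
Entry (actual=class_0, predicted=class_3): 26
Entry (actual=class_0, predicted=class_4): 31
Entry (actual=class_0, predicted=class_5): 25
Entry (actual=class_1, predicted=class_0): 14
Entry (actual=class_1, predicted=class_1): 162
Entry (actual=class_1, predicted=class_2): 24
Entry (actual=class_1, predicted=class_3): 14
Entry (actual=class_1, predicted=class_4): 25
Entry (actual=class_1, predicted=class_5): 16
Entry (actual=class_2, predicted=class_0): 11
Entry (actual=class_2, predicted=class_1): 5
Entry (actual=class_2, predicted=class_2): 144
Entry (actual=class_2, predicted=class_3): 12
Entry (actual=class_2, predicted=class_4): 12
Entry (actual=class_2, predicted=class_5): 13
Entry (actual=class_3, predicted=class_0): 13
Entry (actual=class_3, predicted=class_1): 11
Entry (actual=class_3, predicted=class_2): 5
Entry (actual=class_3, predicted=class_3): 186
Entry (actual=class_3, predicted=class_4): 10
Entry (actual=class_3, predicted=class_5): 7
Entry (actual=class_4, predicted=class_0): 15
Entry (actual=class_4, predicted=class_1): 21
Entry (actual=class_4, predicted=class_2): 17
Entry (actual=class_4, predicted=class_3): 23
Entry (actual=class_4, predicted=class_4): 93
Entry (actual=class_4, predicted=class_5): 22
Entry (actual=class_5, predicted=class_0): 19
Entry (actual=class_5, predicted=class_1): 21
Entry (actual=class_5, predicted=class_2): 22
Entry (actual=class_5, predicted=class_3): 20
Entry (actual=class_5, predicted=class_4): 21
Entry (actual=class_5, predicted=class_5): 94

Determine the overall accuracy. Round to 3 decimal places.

Accuracy = trace / total = (175+162+144+186+93+94=854) / 1386 = 854/1386 = 0.616

0.616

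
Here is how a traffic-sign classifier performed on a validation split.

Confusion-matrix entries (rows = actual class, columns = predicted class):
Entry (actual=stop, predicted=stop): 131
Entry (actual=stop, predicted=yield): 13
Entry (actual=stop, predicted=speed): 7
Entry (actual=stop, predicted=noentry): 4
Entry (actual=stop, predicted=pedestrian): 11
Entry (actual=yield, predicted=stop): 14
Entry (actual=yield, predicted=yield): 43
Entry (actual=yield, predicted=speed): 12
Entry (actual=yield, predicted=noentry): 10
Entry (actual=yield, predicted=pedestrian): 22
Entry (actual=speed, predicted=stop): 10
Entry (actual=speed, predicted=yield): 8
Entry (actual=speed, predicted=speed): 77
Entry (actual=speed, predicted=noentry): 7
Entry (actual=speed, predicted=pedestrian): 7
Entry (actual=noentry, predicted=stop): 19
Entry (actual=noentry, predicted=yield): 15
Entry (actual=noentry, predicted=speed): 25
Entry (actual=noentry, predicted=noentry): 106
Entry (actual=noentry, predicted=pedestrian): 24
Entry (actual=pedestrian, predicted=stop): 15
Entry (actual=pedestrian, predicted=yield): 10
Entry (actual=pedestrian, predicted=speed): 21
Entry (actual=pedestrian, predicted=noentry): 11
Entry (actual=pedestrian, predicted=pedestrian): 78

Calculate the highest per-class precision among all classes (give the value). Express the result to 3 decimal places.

0.768

Per-class precision (TP/(TP+FP)):
  stop: TP=131, FP=14+10+19+15=58 → 131/189 = 0.6931
  yield: TP=43, FP=13+8+15+10=46 → 43/89 = 0.4831
  speed: TP=77, FP=7+12+25+21=65 → 77/142 = 0.5423
  noentry: TP=106, FP=4+10+7+11=32 → 106/138 = 0.7681
  pedestrian: TP=78, FP=11+22+7+24=64 → 78/142 = 0.5493
Highest is class 'noentry' with precision = 0.768.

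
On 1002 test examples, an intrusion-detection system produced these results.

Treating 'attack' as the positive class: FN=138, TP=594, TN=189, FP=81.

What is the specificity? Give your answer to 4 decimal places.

0.7000

Specificity = TN/(TN+FP) = 189/(189+81) = 0.7000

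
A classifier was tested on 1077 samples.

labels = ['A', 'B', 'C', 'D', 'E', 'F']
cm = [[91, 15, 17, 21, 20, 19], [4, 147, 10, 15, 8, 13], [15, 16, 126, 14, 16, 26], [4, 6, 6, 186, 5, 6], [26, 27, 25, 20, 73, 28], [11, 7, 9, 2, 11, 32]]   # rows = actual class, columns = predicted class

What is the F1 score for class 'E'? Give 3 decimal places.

Treat 'E' as positive and all other classes as negative.
F1 score = 2·TP/(2·TP+FP+FN).
E: TP=73, FP=20+8+16+5+11=60, FN=26+27+25+20+28=126 → 146/332 = 0.4398

0.440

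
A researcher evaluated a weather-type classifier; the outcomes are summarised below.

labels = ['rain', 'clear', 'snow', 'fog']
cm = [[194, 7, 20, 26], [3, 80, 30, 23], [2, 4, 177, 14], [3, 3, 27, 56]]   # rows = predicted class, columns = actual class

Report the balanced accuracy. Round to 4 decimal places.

Balanced accuracy = mean of per-class recall.
  rain: recall = 194/202 = 0.96040
  clear: recall = 80/94 = 0.85106
  snow: recall = 177/254 = 0.69685
  fog: recall = 56/119 = 0.47059
Mean = (0.96040 + 0.85106 + 0.69685 + 0.47059) / 4 = 0.7447

0.7447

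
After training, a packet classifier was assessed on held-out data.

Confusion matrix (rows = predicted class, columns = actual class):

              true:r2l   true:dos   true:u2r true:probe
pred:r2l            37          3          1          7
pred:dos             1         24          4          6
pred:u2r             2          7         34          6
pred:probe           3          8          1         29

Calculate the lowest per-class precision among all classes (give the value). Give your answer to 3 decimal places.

Per-class precision (TP/(TP+FP)):
  r2l: TP=37, FP=3+1+7=11 → 37/48 = 0.7708
  dos: TP=24, FP=1+4+6=11 → 24/35 = 0.6857
  u2r: TP=34, FP=2+7+6=15 → 34/49 = 0.6939
  probe: TP=29, FP=3+8+1=12 → 29/41 = 0.7073
Lowest is class 'dos' with precision = 0.686.

0.686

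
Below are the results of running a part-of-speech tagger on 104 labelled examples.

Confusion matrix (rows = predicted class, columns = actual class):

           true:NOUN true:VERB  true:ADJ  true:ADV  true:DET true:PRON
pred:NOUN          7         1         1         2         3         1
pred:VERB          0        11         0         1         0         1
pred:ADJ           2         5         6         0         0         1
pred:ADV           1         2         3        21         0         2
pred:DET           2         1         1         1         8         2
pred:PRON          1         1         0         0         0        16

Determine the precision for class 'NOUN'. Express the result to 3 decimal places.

Take TP from the diagonal, FP from the rest of the 'NOUN' prediction marginal, FN from the rest of the 'NOUN' actual marginal.
precision = TP/(TP+FP).
NOUN: TP=7, FP=1+1+2+3+1=8 → 7/15 = 0.4667

0.467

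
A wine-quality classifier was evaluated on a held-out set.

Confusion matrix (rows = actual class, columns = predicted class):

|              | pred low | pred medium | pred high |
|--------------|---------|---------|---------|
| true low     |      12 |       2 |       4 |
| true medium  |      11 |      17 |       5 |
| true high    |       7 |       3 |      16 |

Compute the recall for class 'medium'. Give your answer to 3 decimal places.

Take TP from the diagonal, FP from the rest of the 'medium' prediction marginal, FN from the rest of the 'medium' actual marginal.
recall = TP/(TP+FN).
medium: TP=17, FN=11+5=16 → 17/33 = 0.5152

0.515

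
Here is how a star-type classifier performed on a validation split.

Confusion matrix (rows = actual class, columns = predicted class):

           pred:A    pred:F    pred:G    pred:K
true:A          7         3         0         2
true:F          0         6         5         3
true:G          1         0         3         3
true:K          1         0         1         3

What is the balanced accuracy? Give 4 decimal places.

0.5101

Balanced accuracy = mean of per-class recall.
  A: recall = 7/12 = 0.58333
  F: recall = 6/14 = 0.42857
  G: recall = 3/7 = 0.42857
  K: recall = 3/5 = 0.60000
Mean = (0.58333 + 0.42857 + 0.42857 + 0.60000) / 4 = 0.5101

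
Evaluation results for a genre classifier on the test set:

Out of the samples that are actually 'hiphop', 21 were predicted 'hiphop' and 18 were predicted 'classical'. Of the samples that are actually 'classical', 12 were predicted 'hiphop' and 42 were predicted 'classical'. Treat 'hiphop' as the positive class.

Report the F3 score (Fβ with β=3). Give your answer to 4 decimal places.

Fβ = (1+β²)·TP / ((1+β²)·TP + β²·FN + FP), with β²=9
= 10·21 / (10·21 + 9·18 + 12) = 0.5469

0.5469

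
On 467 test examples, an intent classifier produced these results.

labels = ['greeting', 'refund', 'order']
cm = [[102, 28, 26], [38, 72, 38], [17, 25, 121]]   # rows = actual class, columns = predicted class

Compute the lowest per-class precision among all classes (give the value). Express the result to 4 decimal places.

Per-class precision (TP/(TP+FP)):
  greeting: TP=102, FP=38+17=55 → 102/157 = 0.64968
  refund: TP=72, FP=28+25=53 → 72/125 = 0.57600
  order: TP=121, FP=26+38=64 → 121/185 = 0.65405
Lowest is class 'refund' with precision = 0.5760.

0.5760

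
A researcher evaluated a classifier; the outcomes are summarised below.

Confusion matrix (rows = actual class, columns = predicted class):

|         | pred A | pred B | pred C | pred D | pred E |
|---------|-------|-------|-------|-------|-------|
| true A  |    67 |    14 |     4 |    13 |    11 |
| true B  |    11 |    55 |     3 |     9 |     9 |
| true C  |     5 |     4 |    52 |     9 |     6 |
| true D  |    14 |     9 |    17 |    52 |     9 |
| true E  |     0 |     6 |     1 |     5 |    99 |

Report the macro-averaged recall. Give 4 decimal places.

0.6676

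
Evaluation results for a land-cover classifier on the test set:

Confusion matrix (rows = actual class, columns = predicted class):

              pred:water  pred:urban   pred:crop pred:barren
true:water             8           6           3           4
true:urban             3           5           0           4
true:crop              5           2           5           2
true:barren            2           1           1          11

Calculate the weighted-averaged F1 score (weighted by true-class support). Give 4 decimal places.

Per-class F1 score (2·TP/(2·TP+FP+FN)):
  water: TP=8, FP=3+5+2=10, FN=6+3+4=13 → 16/39 = 0.41026
  urban: TP=5, FP=6+2+1=9, FN=3+0+4=7 → 10/26 = 0.38462
  crop: TP=5, FP=3+0+1=4, FN=5+2+2=9 → 10/23 = 0.43478
  barren: TP=11, FP=4+4+2=10, FN=2+1+1=4 → 22/36 = 0.61111
Weighted-F1 score = Σ (supportᵢ/N)·F1 scoreᵢ with N=62: (21/62)·0.41026 + (12/62)·0.38462 + (14/62)·0.43478 + (15/62)·0.61111 = 0.4594

0.4594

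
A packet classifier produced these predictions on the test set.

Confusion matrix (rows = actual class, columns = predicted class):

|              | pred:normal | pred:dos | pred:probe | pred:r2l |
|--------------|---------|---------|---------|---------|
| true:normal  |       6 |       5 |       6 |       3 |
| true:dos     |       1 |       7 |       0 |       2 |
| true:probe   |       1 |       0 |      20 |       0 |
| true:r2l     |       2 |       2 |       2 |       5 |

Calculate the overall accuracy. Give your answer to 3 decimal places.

0.613

Accuracy = trace / total = (6+7+20+5=38) / 62 = 38/62 = 0.613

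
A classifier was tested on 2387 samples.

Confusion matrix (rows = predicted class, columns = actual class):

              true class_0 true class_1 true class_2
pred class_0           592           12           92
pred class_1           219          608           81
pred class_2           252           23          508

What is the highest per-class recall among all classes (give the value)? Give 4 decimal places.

Per-class recall (TP/(TP+FN)):
  class_0: TP=592, FN=219+252=471 → 592/1063 = 0.55691
  class_1: TP=608, FN=12+23=35 → 608/643 = 0.94557
  class_2: TP=508, FN=92+81=173 → 508/681 = 0.74596
Highest is class 'class_1' with recall = 0.9456.

0.9456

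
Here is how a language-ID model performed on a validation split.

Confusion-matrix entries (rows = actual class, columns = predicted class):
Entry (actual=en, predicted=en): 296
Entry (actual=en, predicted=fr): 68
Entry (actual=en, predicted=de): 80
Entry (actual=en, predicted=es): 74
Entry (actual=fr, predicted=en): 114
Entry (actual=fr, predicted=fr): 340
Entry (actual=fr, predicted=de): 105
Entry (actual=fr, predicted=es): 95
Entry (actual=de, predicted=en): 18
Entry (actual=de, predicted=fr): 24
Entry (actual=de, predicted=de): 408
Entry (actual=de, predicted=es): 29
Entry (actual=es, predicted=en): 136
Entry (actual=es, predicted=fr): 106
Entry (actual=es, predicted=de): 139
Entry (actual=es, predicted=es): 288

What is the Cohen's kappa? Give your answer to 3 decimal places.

Observed agreement pₒ = trace/N = 1332/2320 = 0.5741
Expected agreement pₑ = Σ (rowᵢ·colᵢ)/N² = (518·564 + 654·538 + 479·732 + 669·486)/2320² = 0.2452
κ = (pₒ − pₑ)/(1 − pₑ) = (0.5741 − 0.2452)/(1 − 0.2452) = 0.436

0.436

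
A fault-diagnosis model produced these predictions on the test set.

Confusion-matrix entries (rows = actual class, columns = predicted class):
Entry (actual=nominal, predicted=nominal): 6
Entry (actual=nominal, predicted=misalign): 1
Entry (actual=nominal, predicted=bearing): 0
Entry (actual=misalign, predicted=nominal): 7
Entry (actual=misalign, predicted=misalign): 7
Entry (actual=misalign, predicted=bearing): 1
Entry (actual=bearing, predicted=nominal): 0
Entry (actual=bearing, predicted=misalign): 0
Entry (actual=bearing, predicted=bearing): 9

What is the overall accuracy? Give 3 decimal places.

Accuracy = trace / total = (6+7+9=22) / 31 = 22/31 = 0.710

0.710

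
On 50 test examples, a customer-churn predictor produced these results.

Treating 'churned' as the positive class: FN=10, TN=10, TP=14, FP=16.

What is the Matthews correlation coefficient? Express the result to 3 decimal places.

-0.033

MCC = (TP·TN − FP·FN) / √((TP+FP)(TP+FN)(TN+FP)(TN+FN))
Numerator = 14·10 − 16·10 = -20
Denominator = √(30·24·26·20) = √374400 = 611.8823
MCC = -20 / 611.8823 = -0.033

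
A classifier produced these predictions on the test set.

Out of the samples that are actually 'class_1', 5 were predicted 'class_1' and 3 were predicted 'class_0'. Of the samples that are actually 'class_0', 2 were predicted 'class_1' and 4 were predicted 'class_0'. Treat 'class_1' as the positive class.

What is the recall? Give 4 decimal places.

0.6250

Recall = TP/(TP+FN) = 5/(5+3) = 5/8 = 0.6250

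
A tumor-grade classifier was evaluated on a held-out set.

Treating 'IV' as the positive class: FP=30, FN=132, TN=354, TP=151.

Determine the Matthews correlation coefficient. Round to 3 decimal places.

0.506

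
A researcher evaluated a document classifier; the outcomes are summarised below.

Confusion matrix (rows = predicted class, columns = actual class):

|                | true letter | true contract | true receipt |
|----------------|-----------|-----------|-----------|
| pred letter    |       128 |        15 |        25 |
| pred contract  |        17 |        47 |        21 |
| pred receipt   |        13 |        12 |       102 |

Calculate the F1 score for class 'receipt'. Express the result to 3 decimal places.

0.742

One-vs-rest for 'receipt': TP = diagonal; FP = other classes predicted 'receipt'; FN = 'receipt' predicted as other.
F1 score = 2·TP/(2·TP+FP+FN).
receipt: TP=102, FP=13+12=25, FN=25+21=46 → 204/275 = 0.7418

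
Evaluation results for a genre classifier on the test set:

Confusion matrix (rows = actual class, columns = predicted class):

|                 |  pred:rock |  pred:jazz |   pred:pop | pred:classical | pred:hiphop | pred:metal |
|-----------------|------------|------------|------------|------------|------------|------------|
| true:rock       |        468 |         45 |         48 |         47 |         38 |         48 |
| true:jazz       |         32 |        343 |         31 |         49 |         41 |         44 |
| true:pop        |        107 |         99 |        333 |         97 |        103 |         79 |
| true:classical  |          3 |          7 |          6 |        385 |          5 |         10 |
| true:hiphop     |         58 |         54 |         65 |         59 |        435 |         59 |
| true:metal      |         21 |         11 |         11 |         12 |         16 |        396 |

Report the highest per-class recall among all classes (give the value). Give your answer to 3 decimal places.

0.925

Per-class recall (TP/(TP+FN)):
  rock: TP=468, FN=45+48+47+38+48=226 → 468/694 = 0.6744
  jazz: TP=343, FN=32+31+49+41+44=197 → 343/540 = 0.6352
  pop: TP=333, FN=107+99+97+103+79=485 → 333/818 = 0.4071
  classical: TP=385, FN=3+7+6+5+10=31 → 385/416 = 0.9255
  hiphop: TP=435, FN=58+54+65+59+59=295 → 435/730 = 0.5959
  metal: TP=396, FN=21+11+11+12+16=71 → 396/467 = 0.8480
Highest is class 'classical' with recall = 0.925.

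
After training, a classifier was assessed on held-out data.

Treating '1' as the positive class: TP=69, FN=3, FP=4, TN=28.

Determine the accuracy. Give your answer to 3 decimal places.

0.933

Accuracy = (TP+TN)/N = (69+28)/104 = 0.933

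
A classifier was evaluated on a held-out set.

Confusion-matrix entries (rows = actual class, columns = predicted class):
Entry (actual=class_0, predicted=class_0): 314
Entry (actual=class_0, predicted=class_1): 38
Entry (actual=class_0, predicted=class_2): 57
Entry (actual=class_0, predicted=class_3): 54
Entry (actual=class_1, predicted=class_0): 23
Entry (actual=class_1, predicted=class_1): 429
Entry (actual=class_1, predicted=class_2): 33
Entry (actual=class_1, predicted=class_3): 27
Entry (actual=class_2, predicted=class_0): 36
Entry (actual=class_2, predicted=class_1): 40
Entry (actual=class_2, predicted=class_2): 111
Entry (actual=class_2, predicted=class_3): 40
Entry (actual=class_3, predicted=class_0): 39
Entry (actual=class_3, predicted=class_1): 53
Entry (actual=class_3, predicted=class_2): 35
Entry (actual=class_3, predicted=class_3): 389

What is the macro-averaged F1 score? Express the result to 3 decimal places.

Per-class F1 score (2·TP/(2·TP+FP+FN)):
  class_0: TP=314, FP=23+36+39=98, FN=38+57+54=149 → 628/875 = 0.7177
  class_1: TP=429, FP=38+40+53=131, FN=23+33+27=83 → 858/1072 = 0.8004
  class_2: TP=111, FP=57+33+35=125, FN=36+40+40=116 → 222/463 = 0.4795
  class_3: TP=389, FP=54+27+40=121, FN=39+53+35=127 → 778/1026 = 0.7583
Macro-F1 score = mean = (0.7177 + 0.8004 + 0.4795 + 0.7583) / 4 = 0.689

0.689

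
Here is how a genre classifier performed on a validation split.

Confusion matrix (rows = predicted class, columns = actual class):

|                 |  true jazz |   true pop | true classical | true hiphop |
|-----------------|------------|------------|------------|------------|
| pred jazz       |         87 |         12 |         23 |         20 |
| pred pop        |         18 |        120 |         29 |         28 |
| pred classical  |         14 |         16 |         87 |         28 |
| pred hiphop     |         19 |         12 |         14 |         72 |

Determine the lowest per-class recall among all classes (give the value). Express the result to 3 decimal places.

0.486

Per-class recall (TP/(TP+FN)):
  jazz: TP=87, FN=18+14+19=51 → 87/138 = 0.6304
  pop: TP=120, FN=12+16+12=40 → 120/160 = 0.7500
  classical: TP=87, FN=23+29+14=66 → 87/153 = 0.5686
  hiphop: TP=72, FN=20+28+28=76 → 72/148 = 0.4865
Lowest is class 'hiphop' with recall = 0.486.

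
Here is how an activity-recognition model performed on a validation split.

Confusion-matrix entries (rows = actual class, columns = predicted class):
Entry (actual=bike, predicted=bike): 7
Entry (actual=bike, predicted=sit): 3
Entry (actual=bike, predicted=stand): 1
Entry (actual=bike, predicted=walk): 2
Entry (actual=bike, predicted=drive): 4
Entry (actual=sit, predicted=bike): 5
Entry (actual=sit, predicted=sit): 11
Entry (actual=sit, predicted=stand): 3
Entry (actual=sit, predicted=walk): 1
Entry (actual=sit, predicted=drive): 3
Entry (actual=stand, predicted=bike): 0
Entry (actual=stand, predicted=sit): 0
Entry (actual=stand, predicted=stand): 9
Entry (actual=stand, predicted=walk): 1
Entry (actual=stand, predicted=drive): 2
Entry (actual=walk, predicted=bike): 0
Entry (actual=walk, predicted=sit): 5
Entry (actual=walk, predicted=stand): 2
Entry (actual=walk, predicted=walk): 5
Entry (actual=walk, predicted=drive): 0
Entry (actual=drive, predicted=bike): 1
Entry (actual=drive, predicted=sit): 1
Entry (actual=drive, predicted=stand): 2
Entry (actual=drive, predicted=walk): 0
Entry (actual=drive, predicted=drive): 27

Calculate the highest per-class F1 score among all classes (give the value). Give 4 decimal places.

Per-class F1 score (2·TP/(2·TP+FP+FN)):
  bike: TP=7, FP=5+0+0+1=6, FN=3+1+2+4=10 → 14/30 = 0.46667
  sit: TP=11, FP=3+0+5+1=9, FN=5+3+1+3=12 → 22/43 = 0.51163
  stand: TP=9, FP=1+3+2+2=8, FN=0+0+1+2=3 → 18/29 = 0.62069
  walk: TP=5, FP=2+1+1+0=4, FN=0+5+2+0=7 → 10/21 = 0.47619
  drive: TP=27, FP=4+3+2+0=9, FN=1+1+2+0=4 → 54/67 = 0.80597
Highest is class 'drive' with F1 score = 0.8060.

0.8060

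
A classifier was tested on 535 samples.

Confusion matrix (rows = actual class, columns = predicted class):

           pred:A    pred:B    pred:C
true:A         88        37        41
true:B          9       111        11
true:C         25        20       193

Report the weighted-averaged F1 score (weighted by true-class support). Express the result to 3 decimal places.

0.727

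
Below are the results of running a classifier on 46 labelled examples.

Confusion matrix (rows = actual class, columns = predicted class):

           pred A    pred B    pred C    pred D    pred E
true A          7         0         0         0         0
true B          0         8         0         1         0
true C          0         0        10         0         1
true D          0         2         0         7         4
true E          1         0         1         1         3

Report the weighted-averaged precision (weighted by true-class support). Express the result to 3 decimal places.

0.776

Per-class precision (TP/(TP+FP)):
  A: TP=7, FP=0+0+0+1=1 → 7/8 = 0.8750
  B: TP=8, FP=0+0+2+0=2 → 8/10 = 0.8000
  C: TP=10, FP=0+0+0+1=1 → 10/11 = 0.9091
  D: TP=7, FP=0+1+0+1=2 → 7/9 = 0.7778
  E: TP=3, FP=0+0+1+4=5 → 3/8 = 0.3750
Weighted-precision = Σ (supportᵢ/N)·precisionᵢ with N=46: (7/46)·0.8750 + (9/46)·0.8000 + (11/46)·0.9091 + (13/46)·0.7778 + (6/46)·0.3750 = 0.776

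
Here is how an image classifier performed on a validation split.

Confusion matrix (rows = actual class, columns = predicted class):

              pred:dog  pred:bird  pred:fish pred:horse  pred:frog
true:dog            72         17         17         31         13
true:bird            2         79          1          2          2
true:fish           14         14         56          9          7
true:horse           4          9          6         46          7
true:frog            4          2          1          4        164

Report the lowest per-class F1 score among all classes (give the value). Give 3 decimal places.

0.561

Per-class F1 score (2·TP/(2·TP+FP+FN)):
  dog: TP=72, FP=2+14+4+4=24, FN=17+17+31+13=78 → 144/246 = 0.5854
  bird: TP=79, FP=17+14+9+2=42, FN=2+1+2+2=7 → 158/207 = 0.7633
  fish: TP=56, FP=17+1+6+1=25, FN=14+14+9+7=44 → 112/181 = 0.6188
  horse: TP=46, FP=31+2+9+4=46, FN=4+9+6+7=26 → 92/164 = 0.5610
  frog: TP=164, FP=13+2+7+7=29, FN=4+2+1+4=11 → 328/368 = 0.8913
Lowest is class 'horse' with F1 score = 0.561.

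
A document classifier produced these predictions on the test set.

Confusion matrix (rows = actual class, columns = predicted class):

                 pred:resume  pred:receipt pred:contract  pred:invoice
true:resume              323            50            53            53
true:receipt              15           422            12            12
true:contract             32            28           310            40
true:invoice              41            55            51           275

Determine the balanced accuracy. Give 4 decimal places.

Balanced accuracy = mean of per-class recall.
  resume: recall = 323/479 = 0.67432
  receipt: recall = 422/461 = 0.91540
  contract: recall = 310/410 = 0.75610
  invoice: recall = 275/422 = 0.65166
Mean = (0.67432 + 0.91540 + 0.75610 + 0.65166) / 4 = 0.7494

0.7494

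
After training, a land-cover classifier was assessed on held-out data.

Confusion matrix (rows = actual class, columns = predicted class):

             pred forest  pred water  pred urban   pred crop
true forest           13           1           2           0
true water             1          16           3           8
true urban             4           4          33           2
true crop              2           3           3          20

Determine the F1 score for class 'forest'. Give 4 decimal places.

0.7222

F1 score = 2·TP/(2·TP+FP+FN).
forest: TP=13, FP=1+4+2=7, FN=1+2+0=3 → 26/36 = 0.72222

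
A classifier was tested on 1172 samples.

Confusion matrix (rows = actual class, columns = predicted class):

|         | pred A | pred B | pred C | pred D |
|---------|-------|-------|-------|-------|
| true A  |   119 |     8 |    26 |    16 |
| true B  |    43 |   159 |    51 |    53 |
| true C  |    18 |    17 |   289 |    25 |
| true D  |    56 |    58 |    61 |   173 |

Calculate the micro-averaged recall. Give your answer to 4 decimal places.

Micro-averaging pools counts across classes: ΣTP=740, ΣFP=432, ΣFN=432.
Micro-recall = TP/(TP+FN) on pooled counts = 0.6314 (equals overall accuracy in single-label multiclass).

0.6314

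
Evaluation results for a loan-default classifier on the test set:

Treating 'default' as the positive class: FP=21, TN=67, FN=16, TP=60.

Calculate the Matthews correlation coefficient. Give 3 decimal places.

0.549

MCC = (TP·TN − FP·FN) / √((TP+FP)(TP+FN)(TN+FP)(TN+FN))
Numerator = 60·67 − 21·16 = 3684
Denominator = √(81·76·88·83) = √44963424 = 6705.4772
MCC = 3684 / 6705.4772 = 0.549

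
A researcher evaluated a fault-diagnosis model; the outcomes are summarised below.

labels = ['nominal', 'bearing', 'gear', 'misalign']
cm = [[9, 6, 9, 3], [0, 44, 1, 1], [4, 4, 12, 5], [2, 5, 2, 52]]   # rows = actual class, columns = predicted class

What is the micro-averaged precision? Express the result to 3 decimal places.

Micro-averaging pools counts across classes: ΣTP=117, ΣFP=42, ΣFN=42.
Micro-precision = TP/(TP+FP) on pooled counts = 0.736 (equals overall accuracy in single-label multiclass).

0.736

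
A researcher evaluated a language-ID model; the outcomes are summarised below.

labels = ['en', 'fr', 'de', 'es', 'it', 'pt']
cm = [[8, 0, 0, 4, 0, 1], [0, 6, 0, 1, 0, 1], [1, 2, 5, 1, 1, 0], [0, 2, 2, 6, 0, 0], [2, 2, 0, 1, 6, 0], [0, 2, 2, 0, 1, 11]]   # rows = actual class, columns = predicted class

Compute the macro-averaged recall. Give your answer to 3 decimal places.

0.616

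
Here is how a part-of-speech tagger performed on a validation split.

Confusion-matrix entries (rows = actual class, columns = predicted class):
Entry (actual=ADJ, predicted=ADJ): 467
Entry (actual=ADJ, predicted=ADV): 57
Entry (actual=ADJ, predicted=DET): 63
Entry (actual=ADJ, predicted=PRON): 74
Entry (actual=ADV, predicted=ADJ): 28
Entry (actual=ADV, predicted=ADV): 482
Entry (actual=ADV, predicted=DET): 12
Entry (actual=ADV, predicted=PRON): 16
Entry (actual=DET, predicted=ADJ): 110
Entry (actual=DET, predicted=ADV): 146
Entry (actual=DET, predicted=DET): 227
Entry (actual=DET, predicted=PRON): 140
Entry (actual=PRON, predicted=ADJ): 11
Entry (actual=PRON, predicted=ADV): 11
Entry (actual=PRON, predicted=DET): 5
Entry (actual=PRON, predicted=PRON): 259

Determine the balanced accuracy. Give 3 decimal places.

0.718

Balanced accuracy = mean of per-class recall.
  ADJ: recall = 467/661 = 0.7065
  ADV: recall = 482/538 = 0.8959
  DET: recall = 227/623 = 0.3644
  PRON: recall = 259/286 = 0.9056
Mean = (0.7065 + 0.8959 + 0.3644 + 0.9056) / 4 = 0.718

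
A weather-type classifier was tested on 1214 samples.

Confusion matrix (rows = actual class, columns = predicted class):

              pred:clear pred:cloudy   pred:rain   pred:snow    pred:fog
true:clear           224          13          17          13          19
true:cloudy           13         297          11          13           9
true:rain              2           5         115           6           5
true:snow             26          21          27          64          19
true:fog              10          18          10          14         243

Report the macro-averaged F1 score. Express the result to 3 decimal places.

Per-class F1 score (2·TP/(2·TP+FP+FN)):
  clear: TP=224, FP=13+2+26+10=51, FN=13+17+13+19=62 → 448/561 = 0.7986
  cloudy: TP=297, FP=13+5+21+18=57, FN=13+11+13+9=46 → 594/697 = 0.8522
  rain: TP=115, FP=17+11+27+10=65, FN=2+5+6+5=18 → 230/313 = 0.7348
  snow: TP=64, FP=13+13+6+14=46, FN=26+21+27+19=93 → 128/267 = 0.4794
  fog: TP=243, FP=19+9+5+19=52, FN=10+18+10+14=52 → 486/590 = 0.8237
Macro-F1 score = mean = (0.7986 + 0.8522 + 0.7348 + 0.4794 + 0.8237) / 5 = 0.738

0.738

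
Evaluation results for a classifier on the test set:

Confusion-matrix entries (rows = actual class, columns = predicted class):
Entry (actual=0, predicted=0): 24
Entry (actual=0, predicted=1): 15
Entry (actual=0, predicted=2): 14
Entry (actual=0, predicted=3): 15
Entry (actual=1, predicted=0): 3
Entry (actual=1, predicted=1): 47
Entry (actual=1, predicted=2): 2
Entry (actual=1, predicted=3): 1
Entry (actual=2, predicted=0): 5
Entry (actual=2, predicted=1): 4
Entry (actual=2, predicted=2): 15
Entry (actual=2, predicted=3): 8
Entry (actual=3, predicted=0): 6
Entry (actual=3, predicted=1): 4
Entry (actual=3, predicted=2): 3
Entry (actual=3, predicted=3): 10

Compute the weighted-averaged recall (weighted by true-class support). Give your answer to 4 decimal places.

0.5455

Per-class recall (TP/(TP+FN)):
  0: TP=24, FN=15+14+15=44 → 24/68 = 0.35294
  1: TP=47, FN=3+2+1=6 → 47/53 = 0.88679
  2: TP=15, FN=5+4+8=17 → 15/32 = 0.46875
  3: TP=10, FN=6+4+3=13 → 10/23 = 0.43478
Weighted-recall = Σ (supportᵢ/N)·recallᵢ with N=176: (68/176)·0.35294 + (53/176)·0.88679 + (32/176)·0.46875 + (23/176)·0.43478 = 0.5455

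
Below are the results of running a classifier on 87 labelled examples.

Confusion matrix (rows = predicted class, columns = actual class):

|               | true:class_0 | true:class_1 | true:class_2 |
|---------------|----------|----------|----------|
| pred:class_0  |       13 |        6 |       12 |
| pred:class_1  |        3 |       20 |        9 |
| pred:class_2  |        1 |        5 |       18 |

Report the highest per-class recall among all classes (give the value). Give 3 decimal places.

Per-class recall (TP/(TP+FN)):
  class_0: TP=13, FN=3+1=4 → 13/17 = 0.7647
  class_1: TP=20, FN=6+5=11 → 20/31 = 0.6452
  class_2: TP=18, FN=12+9=21 → 18/39 = 0.4615
Highest is class 'class_0' with recall = 0.765.

0.765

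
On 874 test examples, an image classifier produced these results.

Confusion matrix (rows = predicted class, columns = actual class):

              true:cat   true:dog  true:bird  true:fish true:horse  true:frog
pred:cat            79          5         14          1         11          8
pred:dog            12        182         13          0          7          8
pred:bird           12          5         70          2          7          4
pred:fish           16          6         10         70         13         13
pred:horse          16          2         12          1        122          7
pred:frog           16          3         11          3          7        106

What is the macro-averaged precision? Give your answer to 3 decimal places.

0.704

Per-class precision (TP/(TP+FP)):
  cat: TP=79, FP=5+14+1+11+8=39 → 79/118 = 0.6695
  dog: TP=182, FP=12+13+0+7+8=40 → 182/222 = 0.8198
  bird: TP=70, FP=12+5+2+7+4=30 → 70/100 = 0.7000
  fish: TP=70, FP=16+6+10+13+13=58 → 70/128 = 0.5469
  horse: TP=122, FP=16+2+12+1+7=38 → 122/160 = 0.7625
  frog: TP=106, FP=16+3+11+3+7=40 → 106/146 = 0.7260
Macro-precision = mean = (0.6695 + 0.8198 + 0.7000 + 0.5469 + 0.7625 + 0.7260) / 6 = 0.704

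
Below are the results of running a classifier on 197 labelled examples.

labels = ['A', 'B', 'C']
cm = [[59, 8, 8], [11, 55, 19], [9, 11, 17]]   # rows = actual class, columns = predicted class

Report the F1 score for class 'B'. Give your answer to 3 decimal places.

Treat 'B' as positive and all other classes as negative.
F1 score = 2·TP/(2·TP+FP+FN).
B: TP=55, FP=8+11=19, FN=11+19=30 → 110/159 = 0.6918

0.692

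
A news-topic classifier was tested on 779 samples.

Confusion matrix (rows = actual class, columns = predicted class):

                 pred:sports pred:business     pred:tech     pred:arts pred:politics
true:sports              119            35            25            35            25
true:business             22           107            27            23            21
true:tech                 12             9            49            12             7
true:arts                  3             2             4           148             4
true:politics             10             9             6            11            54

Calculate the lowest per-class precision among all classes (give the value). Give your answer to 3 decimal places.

0.441

Per-class precision (TP/(TP+FP)):
  sports: TP=119, FP=22+12+3+10=47 → 119/166 = 0.7169
  business: TP=107, FP=35+9+2+9=55 → 107/162 = 0.6605
  tech: TP=49, FP=25+27+4+6=62 → 49/111 = 0.4414
  arts: TP=148, FP=35+23+12+11=81 → 148/229 = 0.6463
  politics: TP=54, FP=25+21+7+4=57 → 54/111 = 0.4865
Lowest is class 'tech' with precision = 0.441.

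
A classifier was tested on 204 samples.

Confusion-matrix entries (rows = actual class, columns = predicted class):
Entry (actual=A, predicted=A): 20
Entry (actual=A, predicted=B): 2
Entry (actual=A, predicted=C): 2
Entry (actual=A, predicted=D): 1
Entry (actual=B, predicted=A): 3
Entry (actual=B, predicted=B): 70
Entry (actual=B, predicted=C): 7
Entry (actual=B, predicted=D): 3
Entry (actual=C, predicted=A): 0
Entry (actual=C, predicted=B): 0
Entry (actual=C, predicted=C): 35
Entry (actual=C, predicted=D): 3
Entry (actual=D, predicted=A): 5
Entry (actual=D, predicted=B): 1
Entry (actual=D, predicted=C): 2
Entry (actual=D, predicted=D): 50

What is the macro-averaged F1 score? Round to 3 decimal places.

Per-class F1 score (2·TP/(2·TP+FP+FN)):
  A: TP=20, FP=3+0+5=8, FN=2+2+1=5 → 40/53 = 0.7547
  B: TP=70, FP=2+0+1=3, FN=3+7+3=13 → 140/156 = 0.8974
  C: TP=35, FP=2+7+2=11, FN=0+0+3=3 → 70/84 = 0.8333
  D: TP=50, FP=1+3+3=7, FN=5+1+2=8 → 100/115 = 0.8696
Macro-F1 score = mean = (0.7547 + 0.8974 + 0.8333 + 0.8696) / 4 = 0.839

0.839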